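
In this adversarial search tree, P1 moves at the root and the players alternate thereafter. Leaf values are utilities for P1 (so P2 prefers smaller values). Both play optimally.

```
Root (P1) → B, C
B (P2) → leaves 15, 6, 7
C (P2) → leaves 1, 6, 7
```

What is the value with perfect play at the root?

B (P2): min(15, 6, 7) = 6
C (P2): min(1, 6, 7) = 1
Root (P1): max(6, 1) = 6

6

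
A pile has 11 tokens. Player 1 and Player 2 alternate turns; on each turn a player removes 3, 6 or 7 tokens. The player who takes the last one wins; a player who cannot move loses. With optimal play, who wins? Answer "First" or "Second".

Second

Positions where the player to move wins (W) vs loses (L):
i:   0  1  2  3  4  5  6  7  8  9 10 11
     L  L  L  W  W  W  W  W  W  W  L  L
Position 11 is L, so the second player wins.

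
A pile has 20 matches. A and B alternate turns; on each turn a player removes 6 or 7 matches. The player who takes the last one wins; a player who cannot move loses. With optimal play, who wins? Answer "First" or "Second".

First

Mark each pile size as W (mover wins) or L (mover loses):
i:   0  1  2  3  4  5  6  7  8  9 10 11 12 13 14 15 16 17 18 19 20
     L  L  L  L  L  L  W  W  W  W  W  W  W  L  L  L  L  L  L  W  W
Position 20 is W, so the first player wins.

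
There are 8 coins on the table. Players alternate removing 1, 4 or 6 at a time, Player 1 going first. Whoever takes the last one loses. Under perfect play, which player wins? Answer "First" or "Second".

Second

i:   0  1  2  3  4  5  6  7  8
     W  L  W  L  W  W  L  W  L
Position 8 is L, so the second player wins.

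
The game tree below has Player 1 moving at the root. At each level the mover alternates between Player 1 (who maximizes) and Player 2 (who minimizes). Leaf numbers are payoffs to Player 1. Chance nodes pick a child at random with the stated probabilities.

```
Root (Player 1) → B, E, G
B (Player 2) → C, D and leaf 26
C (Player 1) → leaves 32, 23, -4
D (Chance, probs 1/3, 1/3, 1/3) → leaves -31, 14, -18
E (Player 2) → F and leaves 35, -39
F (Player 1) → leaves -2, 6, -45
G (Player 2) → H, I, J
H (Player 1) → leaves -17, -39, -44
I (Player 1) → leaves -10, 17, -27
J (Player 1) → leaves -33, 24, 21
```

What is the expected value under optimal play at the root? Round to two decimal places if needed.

C (Player 1): max(32, 23, -4) = 32
D (Chance): 1/3·-31 + 1/3·14 + 1/3·-18 = -11.67
B (Player 2): min(32, -11.67, 26) = -11.67
F (Player 1): max(-2, 6, -45) = 6
E (Player 2): min(6, 35, -39) = -39
H (Player 1): max(-17, -39, -44) = -17
I (Player 1): max(-10, 17, -27) = 17
J (Player 1): max(-33, 24, 21) = 24
G (Player 2): min(-17, 17, 24) = -17
Root (Player 1): max(-11.67, -39, -17) = -11.67

-11.67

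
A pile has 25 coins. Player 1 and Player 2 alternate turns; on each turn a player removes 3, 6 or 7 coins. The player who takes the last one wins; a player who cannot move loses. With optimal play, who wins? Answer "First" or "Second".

W/L table (W = player to move can force a win):
i:   0  1  2  3  4  5  6  7  8  9 10 11 12 13 14 15 16 17 18 19 20 21 22 23 24 25
     L  L  L  W  W  W  W  W  W  W  L  L  L  W  W  W  W  W  W  W  L  L  L  W  W  W
Position 25 is W, so the first player wins.

First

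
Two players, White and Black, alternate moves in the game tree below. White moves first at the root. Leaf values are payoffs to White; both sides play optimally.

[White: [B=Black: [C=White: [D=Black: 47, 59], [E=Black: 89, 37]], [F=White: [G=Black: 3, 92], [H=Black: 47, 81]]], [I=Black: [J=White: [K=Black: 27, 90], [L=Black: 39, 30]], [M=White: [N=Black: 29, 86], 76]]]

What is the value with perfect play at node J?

30

K: min(27, 90) = 27
L: min(39, 30) = 30
J: max(27, 30) = 30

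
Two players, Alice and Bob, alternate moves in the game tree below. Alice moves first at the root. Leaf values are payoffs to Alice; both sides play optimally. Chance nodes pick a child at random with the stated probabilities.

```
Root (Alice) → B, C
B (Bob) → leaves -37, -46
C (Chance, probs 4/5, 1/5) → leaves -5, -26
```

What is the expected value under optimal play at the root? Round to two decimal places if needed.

B (Bob): min(-37, -46) = -46
C (Chance): 4/5·-5 + 1/5·-26 = -9.2
Root (Alice): max(-46, -9.2) = -9.2

-9.2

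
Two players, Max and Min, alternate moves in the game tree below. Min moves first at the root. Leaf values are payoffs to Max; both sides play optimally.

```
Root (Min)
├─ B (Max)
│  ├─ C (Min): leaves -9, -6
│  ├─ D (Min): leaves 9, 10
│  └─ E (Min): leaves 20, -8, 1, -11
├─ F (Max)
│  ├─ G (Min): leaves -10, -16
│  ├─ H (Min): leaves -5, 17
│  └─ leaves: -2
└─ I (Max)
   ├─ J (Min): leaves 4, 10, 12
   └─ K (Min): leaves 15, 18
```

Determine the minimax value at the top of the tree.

C (Min): min(-9, -6) = -9
D (Min): min(9, 10) = 9
E (Min): min(20, -8, 1, -11) = -11
B (Max): max(-9, 9, -11) = 9
G (Min): min(-10, -16) = -16
H (Min): min(-5, 17) = -5
F (Max): max(-16, -5, -2) = -2
J (Min): min(4, 10, 12) = 4
K (Min): min(15, 18) = 15
I (Max): max(4, 15) = 15
Root (Min): min(9, -2, 15) = -2

-2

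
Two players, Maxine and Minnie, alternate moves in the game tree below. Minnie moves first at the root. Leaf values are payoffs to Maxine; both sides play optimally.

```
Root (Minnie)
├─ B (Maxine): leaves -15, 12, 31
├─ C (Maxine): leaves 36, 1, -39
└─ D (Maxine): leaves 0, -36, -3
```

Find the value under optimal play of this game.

0

B (Maxine): max(-15, 12, 31) = 31
C (Maxine): max(36, 1, -39) = 36
D (Maxine): max(0, -36, -3) = 0
Root (Minnie): min(31, 36, 0) = 0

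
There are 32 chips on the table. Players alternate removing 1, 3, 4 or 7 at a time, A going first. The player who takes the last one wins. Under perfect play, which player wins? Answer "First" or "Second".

Second

i:   0  1  2  3  4  5  6  7  8  9 10 11 12 13 14 15 16 17 18 19 20 21 22 23 24 25 26 27 28 29 30 31 32
     L  W  L  W  W  W  W  W  L  W  L  W  W  W  W  W  L  W  L  W  W  W  W  W  L  W  L  W  W  W  W  W  L
Position 32 is L, so the second player wins.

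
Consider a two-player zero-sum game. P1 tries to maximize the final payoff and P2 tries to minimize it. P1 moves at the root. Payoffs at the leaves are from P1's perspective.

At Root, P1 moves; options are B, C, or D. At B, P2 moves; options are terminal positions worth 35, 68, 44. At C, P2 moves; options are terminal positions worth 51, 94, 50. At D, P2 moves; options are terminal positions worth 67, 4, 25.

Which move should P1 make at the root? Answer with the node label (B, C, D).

C

B (P2): min(35, 68, 44) = 35
C (P2): min(51, 94, 50) = 50
D (P2): min(67, 4, 25) = 4
Root (P1): max(35, 50, 4) = 50
P1 picks the child with the highest value: C (value 50).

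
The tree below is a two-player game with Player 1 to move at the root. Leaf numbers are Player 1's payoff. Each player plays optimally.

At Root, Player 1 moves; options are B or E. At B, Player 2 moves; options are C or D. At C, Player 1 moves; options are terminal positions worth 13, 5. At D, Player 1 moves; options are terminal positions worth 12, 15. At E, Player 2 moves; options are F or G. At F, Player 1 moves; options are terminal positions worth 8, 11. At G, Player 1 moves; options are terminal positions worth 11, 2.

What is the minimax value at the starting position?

C (Player 1): max(13, 5) = 13
D (Player 1): max(12, 15) = 15
B (Player 2): min(13, 15) = 13
F (Player 1): max(8, 11) = 11
G (Player 1): max(11, 2) = 11
E (Player 2): min(11, 11) = 11
Root (Player 1): max(13, 11) = 13

13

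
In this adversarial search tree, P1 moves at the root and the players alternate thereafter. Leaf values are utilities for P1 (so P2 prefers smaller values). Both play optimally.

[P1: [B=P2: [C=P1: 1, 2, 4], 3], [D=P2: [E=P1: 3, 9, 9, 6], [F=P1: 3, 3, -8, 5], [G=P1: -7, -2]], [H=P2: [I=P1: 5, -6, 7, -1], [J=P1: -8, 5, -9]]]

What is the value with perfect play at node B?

3

C: max(1, 2, 4) = 4
B: min(4, 3) = 3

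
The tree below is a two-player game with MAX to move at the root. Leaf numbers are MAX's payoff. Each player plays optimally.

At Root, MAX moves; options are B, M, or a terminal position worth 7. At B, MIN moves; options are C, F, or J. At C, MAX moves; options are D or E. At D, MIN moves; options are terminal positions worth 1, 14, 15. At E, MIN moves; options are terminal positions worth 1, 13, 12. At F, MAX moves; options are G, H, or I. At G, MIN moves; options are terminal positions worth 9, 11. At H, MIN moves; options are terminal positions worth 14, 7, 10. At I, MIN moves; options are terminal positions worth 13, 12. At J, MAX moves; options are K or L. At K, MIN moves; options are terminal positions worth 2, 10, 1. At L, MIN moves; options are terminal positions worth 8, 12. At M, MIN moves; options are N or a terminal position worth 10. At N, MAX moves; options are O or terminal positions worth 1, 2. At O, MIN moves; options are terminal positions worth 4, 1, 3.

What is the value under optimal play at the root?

7

D (MIN): min(1, 14, 15) = 1
E (MIN): min(1, 13, 12) = 1
C (MAX): max(1, 1) = 1
G (MIN): min(9, 11) = 9
H (MIN): min(14, 7, 10) = 7
I (MIN): min(13, 12) = 12
F (MAX): max(9, 7, 12) = 12
K (MIN): min(2, 10, 1) = 1
L (MIN): min(8, 12) = 8
J (MAX): max(1, 8) = 8
B (MIN): min(1, 12, 8) = 1
O (MIN): min(4, 1, 3) = 1
N (MAX): max(1, 1, 2) = 2
M (MIN): min(2, 10) = 2
Root (MAX): max(1, 2, 7) = 7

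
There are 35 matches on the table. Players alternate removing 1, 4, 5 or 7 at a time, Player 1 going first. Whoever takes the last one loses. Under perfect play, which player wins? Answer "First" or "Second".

Second

i:   0  1  2  3  4  5  6  7  8  9 10 11 12 13 14 15 16 17 18 19 20 21 22 23 24 25 26 27 28 29 30 31 32 33 34 35
     W  L  W  L  W  W  W  W  W  L  W  L  W  W  W  W  W  L  W  L  W  W  W  W  W  L  W  L  W  W  W  W  W  L  W  L
Position 35 is L, so the second player wins.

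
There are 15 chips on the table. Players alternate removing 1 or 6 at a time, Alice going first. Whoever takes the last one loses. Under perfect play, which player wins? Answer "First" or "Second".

Second

i:   0  1  2  3  4  5  6  7  8  9 10 11 12 13 14 15
     W  L  W  L  W  L  W  W  L  W  L  W  L  W  W  L
Position 15 is L, so the second player wins.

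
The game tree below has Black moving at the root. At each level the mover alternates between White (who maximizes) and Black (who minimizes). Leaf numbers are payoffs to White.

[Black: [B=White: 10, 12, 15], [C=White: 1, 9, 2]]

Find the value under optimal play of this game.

B (White): max(10, 12, 15) = 15
C (White): max(1, 9, 2) = 9
Root (Black): min(15, 9) = 9

9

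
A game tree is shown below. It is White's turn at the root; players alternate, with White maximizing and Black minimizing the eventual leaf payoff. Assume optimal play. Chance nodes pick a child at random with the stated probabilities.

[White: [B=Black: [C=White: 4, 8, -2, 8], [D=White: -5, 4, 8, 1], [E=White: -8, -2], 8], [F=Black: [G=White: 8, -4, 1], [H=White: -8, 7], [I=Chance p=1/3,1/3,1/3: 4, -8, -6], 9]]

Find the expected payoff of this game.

-2

C (White): max(4, 8, -2, 8) = 8
D (White): max(-5, 4, 8, 1) = 8
E (White): max(-8, -2) = -2
B (Black): min(8, 8, -2, 8) = -2
G (White): max(8, -4, 1) = 8
H (White): max(-8, 7) = 7
I (Chance): 1/3·4 + 1/3·-8 + 1/3·-6 = -3.33
F (Black): min(8, 7, -3.33, 9) = -3.33
Root (White): max(-2, -3.33) = -2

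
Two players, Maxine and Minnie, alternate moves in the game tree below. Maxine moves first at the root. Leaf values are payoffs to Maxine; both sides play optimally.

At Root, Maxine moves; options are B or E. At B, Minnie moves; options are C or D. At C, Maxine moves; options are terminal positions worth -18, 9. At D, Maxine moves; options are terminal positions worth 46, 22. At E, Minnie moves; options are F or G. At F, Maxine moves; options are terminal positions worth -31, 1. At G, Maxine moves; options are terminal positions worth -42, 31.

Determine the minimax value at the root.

9

C (Maxine): max(-18, 9) = 9
D (Maxine): max(46, 22) = 46
B (Minnie): min(9, 46) = 9
F (Maxine): max(-31, 1) = 1
G (Maxine): max(-42, 31) = 31
E (Minnie): min(1, 31) = 1
Root (Maxine): max(9, 1) = 9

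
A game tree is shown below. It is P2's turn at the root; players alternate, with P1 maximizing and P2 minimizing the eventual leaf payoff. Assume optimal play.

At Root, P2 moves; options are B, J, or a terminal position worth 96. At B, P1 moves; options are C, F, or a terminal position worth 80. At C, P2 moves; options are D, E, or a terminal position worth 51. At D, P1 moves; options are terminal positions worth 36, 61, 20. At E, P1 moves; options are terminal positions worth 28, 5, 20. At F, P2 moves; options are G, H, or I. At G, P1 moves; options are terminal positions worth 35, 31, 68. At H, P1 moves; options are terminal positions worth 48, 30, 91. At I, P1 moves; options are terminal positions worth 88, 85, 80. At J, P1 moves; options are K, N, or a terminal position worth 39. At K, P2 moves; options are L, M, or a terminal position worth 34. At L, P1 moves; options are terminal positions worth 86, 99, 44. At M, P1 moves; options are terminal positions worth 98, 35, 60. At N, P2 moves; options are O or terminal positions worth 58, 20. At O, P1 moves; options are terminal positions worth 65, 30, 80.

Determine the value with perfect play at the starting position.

39

D (P1): max(36, 61, 20) = 61
E (P1): max(28, 5, 20) = 28
C (P2): min(61, 28, 51) = 28
G (P1): max(35, 31, 68) = 68
H (P1): max(48, 30, 91) = 91
I (P1): max(88, 85, 80) = 88
F (P2): min(68, 91, 88) = 68
B (P1): max(28, 68, 80) = 80
L (P1): max(86, 99, 44) = 99
M (P1): max(98, 35, 60) = 98
K (P2): min(99, 98, 34) = 34
O (P1): max(65, 30, 80) = 80
N (P2): min(80, 58, 20) = 20
J (P1): max(34, 20, 39) = 39
Root (P2): min(80, 39, 96) = 39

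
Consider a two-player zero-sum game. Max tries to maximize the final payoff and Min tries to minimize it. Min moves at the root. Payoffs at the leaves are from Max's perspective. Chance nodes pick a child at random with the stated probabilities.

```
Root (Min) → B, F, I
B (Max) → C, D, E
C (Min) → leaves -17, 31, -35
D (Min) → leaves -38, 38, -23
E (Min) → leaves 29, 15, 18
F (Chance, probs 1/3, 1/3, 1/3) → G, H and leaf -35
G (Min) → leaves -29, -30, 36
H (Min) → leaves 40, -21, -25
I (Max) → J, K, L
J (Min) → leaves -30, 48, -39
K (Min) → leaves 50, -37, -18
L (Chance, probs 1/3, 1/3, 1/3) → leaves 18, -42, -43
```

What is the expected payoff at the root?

-30

C (Min): min(-17, 31, -35) = -35
D (Min): min(-38, 38, -23) = -38
E (Min): min(29, 15, 18) = 15
B (Max): max(-35, -38, 15) = 15
G (Min): min(-29, -30, 36) = -30
H (Min): min(40, -21, -25) = -25
F (Chance): 1/3·-30 + 1/3·-25 + 1/3·-35 = -30
J (Min): min(-30, 48, -39) = -39
K (Min): min(50, -37, -18) = -37
L (Chance): 1/3·18 + 1/3·-42 + 1/3·-43 = -22.33
I (Max): max(-39, -37, -22.33) = -22.33
Root (Min): min(15, -30, -22.33) = -30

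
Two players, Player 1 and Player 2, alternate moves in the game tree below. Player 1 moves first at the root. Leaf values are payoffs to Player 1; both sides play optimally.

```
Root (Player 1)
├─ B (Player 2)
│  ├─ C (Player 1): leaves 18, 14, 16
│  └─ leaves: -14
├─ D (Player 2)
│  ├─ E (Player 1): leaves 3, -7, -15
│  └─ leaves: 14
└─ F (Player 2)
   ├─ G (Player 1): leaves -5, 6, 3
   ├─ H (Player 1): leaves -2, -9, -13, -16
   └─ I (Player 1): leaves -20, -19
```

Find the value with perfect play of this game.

3

C (Player 1): max(18, 14, 16) = 18
B (Player 2): min(18, -14) = -14
E (Player 1): max(3, -7, -15) = 3
D (Player 2): min(3, 14) = 3
G (Player 1): max(-5, 6, 3) = 6
H (Player 1): max(-2, -9, -13, -16) = -2
I (Player 1): max(-20, -19) = -19
F (Player 2): min(6, -2, -19) = -19
Root (Player 1): max(-14, 3, -19) = 3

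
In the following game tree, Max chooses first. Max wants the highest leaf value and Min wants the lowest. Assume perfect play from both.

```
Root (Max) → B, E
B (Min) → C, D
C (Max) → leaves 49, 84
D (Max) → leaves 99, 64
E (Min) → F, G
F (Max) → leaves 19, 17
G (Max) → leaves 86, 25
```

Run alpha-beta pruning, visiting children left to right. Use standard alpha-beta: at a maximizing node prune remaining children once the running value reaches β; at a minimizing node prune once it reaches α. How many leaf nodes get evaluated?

5

C [α=-∞,β=+∞]: v=84
D [α=-∞,β=84]: v=99 after child 1 ≥ β → β-cutoff, skip 1
B [α=-∞,β=+∞]: v=84
F [α=84,β=+∞]: v=19
E [α=84,β=+∞]: v=19 after child 1 ≤ α → α-cutoff, skip 1
Root [α=-∞,β=+∞]: v=84
Leaves evaluated: 5 of 8.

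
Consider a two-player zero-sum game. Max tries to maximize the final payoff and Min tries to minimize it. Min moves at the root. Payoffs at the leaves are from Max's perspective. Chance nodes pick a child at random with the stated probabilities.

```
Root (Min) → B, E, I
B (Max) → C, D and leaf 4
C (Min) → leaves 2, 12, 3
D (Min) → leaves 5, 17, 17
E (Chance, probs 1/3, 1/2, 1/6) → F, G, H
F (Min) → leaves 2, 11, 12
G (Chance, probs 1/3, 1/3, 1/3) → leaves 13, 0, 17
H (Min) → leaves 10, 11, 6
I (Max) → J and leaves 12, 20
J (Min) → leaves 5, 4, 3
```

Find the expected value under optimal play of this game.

5

C (Min): min(2, 12, 3) = 2
D (Min): min(5, 17, 17) = 5
B (Max): max(2, 5, 4) = 5
F (Min): min(2, 11, 12) = 2
G (Chance): 1/3·13 + 1/3·0 + 1/3·17 = 10
H (Min): min(10, 11, 6) = 6
E (Chance): 1/3·2 + 1/2·10 + 1/6·6 = 6.67
J (Min): min(5, 4, 3) = 3
I (Max): max(3, 12, 20) = 20
Root (Min): min(5, 6.67, 20) = 5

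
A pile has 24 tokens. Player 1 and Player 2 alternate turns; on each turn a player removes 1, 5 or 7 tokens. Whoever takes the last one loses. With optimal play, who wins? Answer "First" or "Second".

Compute winning (W) and losing (L) positions by backward induction:
i:   0  1  2  3  4  5  6  7  8  9 10 11 12 13 14 15 16 17 18 19 20 21 22 23 24
     W  L  W  L  W  L  W  L  W  L  W  L  W  L  W  L  W  L  W  L  W  L  W  L  W
Position 24 is W, so the first player wins.

First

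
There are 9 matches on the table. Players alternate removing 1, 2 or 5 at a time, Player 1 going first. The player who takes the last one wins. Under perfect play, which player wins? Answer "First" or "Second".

Mark each pile size as W (mover wins) or L (mover loses):
i:   0  1  2  3  4  5  6  7  8  9
     L  W  W  L  W  W  L  W  W  L
Position 9 is L, so the second player wins.

Second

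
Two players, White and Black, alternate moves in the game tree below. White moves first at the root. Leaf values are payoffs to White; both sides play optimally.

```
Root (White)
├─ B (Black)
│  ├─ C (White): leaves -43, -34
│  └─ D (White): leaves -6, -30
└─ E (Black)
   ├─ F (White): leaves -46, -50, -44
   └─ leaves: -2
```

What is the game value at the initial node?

-34

C (White): max(-43, -34) = -34
D (White): max(-6, -30) = -6
B (Black): min(-34, -6) = -34
F (White): max(-46, -50, -44) = -44
E (Black): min(-44, -2) = -44
Root (White): max(-34, -44) = -34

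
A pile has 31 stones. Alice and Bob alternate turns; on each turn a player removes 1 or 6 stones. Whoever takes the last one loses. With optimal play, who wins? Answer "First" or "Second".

Second

Positions where the player to move wins (W) vs loses (L):
i:   0  1  2  3  4  5  6  7  8  9 10 11 12 13 14 15 16 17 18 19 20 21 22 23 24 25 26 27 28 29 30 31
     W  L  W  L  W  L  W  W  L  W  L  W  L  W  W  L  W  L  W  L  W  W  L  W  L  W  L  W  W  L  W  L
Position 31 is L, so the second player wins.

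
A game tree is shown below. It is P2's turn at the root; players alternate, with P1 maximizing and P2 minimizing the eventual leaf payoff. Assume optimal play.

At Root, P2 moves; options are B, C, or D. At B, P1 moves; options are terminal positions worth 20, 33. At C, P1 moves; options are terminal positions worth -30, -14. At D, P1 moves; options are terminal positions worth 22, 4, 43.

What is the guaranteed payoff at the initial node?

B (P1): max(20, 33) = 33
C (P1): max(-30, -14) = -14
D (P1): max(22, 4, 43) = 43
Root (P2): min(33, -14, 43) = -14

-14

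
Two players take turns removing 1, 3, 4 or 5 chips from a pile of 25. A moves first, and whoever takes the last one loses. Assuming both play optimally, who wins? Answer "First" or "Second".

Second

Compute winning (W) and losing (L) positions by backward induction:
i:   0  1  2  3  4  5  6  7  8  9 10 11 12 13 14 15 16 17 18 19 20 21 22 23 24 25
     W  L  W  L  W  W  W  W  W  L  W  L  W  W  W  W  W  L  W  L  W  W  W  W  W  L
Position 25 is L, so the second player wins.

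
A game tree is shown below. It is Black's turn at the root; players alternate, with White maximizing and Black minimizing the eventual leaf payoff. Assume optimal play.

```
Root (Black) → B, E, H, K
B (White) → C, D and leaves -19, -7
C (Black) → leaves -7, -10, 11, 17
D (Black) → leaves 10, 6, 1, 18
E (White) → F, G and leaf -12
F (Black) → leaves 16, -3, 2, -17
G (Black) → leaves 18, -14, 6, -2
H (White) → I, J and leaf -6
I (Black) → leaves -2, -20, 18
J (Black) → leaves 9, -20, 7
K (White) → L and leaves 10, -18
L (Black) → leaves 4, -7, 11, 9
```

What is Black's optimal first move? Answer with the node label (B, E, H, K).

E

C (Black): min(-7, -10, 11, 17) = -10
D (Black): min(10, 6, 1, 18) = 1
B (White): max(-10, 1, -19, -7) = 1
F (Black): min(16, -3, 2, -17) = -17
G (Black): min(18, -14, 6, -2) = -14
E (White): max(-17, -14, -12) = -12
I (Black): min(-2, -20, 18) = -20
J (Black): min(9, -20, 7) = -20
H (White): max(-20, -20, -6) = -6
L (Black): min(4, -7, 11, 9) = -7
K (White): max(-7, 10, -18) = 10
Root (Black): min(1, -12, -6, 10) = -12
Black picks the child with the lowest value: E (value -12).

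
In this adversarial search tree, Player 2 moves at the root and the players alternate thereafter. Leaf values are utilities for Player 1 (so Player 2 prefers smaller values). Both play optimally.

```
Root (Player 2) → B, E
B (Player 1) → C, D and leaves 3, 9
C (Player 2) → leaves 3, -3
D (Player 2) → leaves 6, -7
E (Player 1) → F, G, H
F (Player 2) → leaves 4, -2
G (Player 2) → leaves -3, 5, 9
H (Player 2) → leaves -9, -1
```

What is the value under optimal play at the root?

-2

C (Player 2): min(3, -3) = -3
D (Player 2): min(6, -7) = -7
B (Player 1): max(-3, -7, 3, 9) = 9
F (Player 2): min(4, -2) = -2
G (Player 2): min(-3, 5, 9) = -3
H (Player 2): min(-9, -1) = -9
E (Player 1): max(-2, -3, -9) = -2
Root (Player 2): min(9, -2) = -2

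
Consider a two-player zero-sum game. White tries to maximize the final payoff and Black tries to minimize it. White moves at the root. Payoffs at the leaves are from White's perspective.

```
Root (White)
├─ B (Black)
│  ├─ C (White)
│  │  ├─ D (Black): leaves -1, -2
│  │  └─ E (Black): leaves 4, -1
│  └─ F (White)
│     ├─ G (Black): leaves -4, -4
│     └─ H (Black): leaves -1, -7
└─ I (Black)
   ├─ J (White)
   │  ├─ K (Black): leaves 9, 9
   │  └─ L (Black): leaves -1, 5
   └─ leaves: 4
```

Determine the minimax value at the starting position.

D (Black): min(-1, -2) = -2
E (Black): min(4, -1) = -1
C (White): max(-2, -1) = -1
G (Black): min(-4, -4) = -4
H (Black): min(-1, -7) = -7
F (White): max(-4, -7) = -4
B (Black): min(-1, -4) = -4
K (Black): min(9, 9) = 9
L (Black): min(-1, 5) = -1
J (White): max(9, -1) = 9
I (Black): min(9, 4) = 4
Root (White): max(-4, 4) = 4

4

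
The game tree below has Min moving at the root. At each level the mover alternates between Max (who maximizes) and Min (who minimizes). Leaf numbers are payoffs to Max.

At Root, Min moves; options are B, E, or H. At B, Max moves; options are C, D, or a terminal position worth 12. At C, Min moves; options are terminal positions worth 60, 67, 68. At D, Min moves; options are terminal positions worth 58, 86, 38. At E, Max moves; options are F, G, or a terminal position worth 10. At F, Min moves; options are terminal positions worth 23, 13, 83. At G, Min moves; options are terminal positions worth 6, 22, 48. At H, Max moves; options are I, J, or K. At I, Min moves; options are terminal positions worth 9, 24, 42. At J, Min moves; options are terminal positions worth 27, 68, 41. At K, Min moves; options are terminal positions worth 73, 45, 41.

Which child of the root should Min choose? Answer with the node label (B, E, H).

E

C (Min): min(60, 67, 68) = 60
D (Min): min(58, 86, 38) = 38
B (Max): max(60, 38, 12) = 60
F (Min): min(23, 13, 83) = 13
G (Min): min(6, 22, 48) = 6
E (Max): max(13, 6, 10) = 13
I (Min): min(9, 24, 42) = 9
J (Min): min(27, 68, 41) = 27
K (Min): min(73, 45, 41) = 41
H (Max): max(9, 27, 41) = 41
Root (Min): min(60, 13, 41) = 13
Min picks the child with the lowest value: E (value 13).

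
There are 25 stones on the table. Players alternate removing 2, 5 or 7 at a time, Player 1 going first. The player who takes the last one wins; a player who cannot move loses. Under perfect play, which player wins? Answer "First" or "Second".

First

W/L table (W = player to move can force a win):
i:   0  1  2  3  4  5  6  7  8  9 10 11 12 13 14 15 16 17 18 19 20 21 22 23 24 25
     L  L  W  W  L  W  W  W  W  W  L  W  W  L  L  W  W  W  W  W  W  W  L  L  W  W
Position 25 is W, so the first player wins.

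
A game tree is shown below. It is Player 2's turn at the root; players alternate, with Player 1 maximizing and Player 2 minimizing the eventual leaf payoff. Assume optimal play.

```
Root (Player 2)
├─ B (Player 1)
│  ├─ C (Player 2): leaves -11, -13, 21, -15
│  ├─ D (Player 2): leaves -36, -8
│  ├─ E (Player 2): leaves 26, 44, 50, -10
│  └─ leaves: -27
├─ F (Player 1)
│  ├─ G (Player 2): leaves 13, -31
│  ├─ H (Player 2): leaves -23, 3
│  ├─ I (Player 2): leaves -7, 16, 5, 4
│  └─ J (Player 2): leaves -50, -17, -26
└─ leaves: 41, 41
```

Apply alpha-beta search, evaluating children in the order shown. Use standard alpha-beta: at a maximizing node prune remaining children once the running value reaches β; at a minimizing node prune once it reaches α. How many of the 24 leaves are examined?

C [α=-∞,β=+∞]: v=-15
D [α=-15,β=+∞]: v=-36 after child 1 ≤ α → α-cutoff, skip 1
E [α=-15,β=+∞]: v=-10
B [α=-∞,β=+∞]: v=-10
G [α=-∞,β=-10]: v=-31
H [α=-31,β=-10]: v=-23
I [α=-23,β=-10]: v=-7
F [α=-∞,β=-10]: v=-7 after child 3 ≥ β → β-cutoff, skip 1
Root [α=-∞,β=+∞]: v=-10
Leaves evaluated: 20 of 24.

20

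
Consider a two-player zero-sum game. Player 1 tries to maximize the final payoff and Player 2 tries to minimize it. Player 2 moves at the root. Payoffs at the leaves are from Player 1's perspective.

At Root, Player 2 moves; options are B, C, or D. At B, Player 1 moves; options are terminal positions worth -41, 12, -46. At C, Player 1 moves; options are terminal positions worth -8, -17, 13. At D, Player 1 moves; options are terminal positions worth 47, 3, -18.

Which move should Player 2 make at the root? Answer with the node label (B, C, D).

B (Player 1): max(-41, 12, -46) = 12
C (Player 1): max(-8, -17, 13) = 13
D (Player 1): max(47, 3, -18) = 47
Root (Player 2): min(12, 13, 47) = 12
Player 2 picks the child with the lowest value: B (value 12).

B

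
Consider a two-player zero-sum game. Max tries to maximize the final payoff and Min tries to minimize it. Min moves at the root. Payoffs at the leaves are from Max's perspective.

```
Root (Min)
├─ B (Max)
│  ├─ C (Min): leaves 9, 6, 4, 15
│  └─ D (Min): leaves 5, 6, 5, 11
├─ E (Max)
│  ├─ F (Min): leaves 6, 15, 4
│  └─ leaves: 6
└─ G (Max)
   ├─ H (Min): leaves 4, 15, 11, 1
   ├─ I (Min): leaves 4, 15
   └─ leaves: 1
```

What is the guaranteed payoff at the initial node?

4

C (Min): min(9, 6, 4, 15) = 4
D (Min): min(5, 6, 5, 11) = 5
B (Max): max(4, 5) = 5
F (Min): min(6, 15, 4) = 4
E (Max): max(4, 6) = 6
H (Min): min(4, 15, 11, 1) = 1
I (Min): min(4, 15) = 4
G (Max): max(1, 4, 1) = 4
Root (Min): min(5, 6, 4) = 4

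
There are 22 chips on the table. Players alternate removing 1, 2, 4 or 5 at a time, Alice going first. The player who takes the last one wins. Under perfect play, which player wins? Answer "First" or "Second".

W/L table (W = player to move can force a win):
i:   0  1  2  3  4  5  6  7  8  9 10 11 12 13 14 15 16 17 18 19 20 21 22
     L  W  W  L  W  W  L  W  W  L  W  W  L  W  W  L  W  W  L  W  W  L  W
Position 22 is W, so the first player wins.

First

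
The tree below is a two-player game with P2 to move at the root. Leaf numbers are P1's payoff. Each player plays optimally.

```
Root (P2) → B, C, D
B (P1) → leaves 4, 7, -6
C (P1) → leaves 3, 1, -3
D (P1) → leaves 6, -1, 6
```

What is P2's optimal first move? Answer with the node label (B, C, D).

B (P1): max(4, 7, -6) = 7
C (P1): max(3, 1, -3) = 3
D (P1): max(6, -1, 6) = 6
Root (P2): min(7, 3, 6) = 3
P2 picks the child with the lowest value: C (value 3).

C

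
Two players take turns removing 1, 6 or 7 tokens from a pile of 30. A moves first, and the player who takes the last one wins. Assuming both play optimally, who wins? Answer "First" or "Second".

Compute winning (W) and losing (L) positions by backward induction:
i:   0  1  2  3  4  5  6  7  8  9 10 11 12 13 14 15 16 17 18 19 20 21 22 23 24 25 26 27 28 29 30
     L  W  L  W  L  W  W  W  W  W  W  W  L  W  L  W  L  W  W  W  W  W  W  W  L  W  L  W  L  W  W
Position 30 is W, so the first player wins.

First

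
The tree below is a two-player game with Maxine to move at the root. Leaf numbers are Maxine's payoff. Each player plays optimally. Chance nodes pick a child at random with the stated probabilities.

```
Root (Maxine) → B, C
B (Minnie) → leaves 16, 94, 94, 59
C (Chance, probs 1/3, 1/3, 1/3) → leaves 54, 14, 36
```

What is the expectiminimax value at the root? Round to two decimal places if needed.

B (Minnie): min(16, 94, 94, 59) = 16
C (Chance): 1/3·54 + 1/3·14 + 1/3·36 = 34.67
Root (Maxine): max(16, 34.67) = 34.67

34.67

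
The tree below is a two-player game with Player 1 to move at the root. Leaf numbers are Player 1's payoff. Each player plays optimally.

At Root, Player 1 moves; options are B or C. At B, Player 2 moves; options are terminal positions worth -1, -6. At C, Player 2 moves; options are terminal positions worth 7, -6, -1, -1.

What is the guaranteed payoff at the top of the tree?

-6

B (Player 2): min(-1, -6) = -6
C (Player 2): min(7, -6, -1, -1) = -6
Root (Player 1): max(-6, -6) = -6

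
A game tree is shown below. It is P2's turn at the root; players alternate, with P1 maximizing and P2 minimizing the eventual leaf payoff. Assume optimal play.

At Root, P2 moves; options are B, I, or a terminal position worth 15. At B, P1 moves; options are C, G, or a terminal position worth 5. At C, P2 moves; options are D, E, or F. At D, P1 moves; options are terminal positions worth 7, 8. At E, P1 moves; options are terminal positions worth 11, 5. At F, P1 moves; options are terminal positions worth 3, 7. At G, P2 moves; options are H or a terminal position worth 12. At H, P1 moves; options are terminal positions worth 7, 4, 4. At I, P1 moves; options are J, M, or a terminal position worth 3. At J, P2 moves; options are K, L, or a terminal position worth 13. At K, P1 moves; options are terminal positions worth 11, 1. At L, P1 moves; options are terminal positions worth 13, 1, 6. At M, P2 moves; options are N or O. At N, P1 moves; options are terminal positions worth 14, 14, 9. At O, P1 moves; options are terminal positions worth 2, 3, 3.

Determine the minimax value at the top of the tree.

D (P1): max(7, 8) = 8
E (P1): max(11, 5) = 11
F (P1): max(3, 7) = 7
C (P2): min(8, 11, 7) = 7
H (P1): max(7, 4, 4) = 7
G (P2): min(7, 12) = 7
B (P1): max(7, 7, 5) = 7
K (P1): max(11, 1) = 11
L (P1): max(13, 1, 6) = 13
J (P2): min(11, 13, 13) = 11
N (P1): max(14, 14, 9) = 14
O (P1): max(2, 3, 3) = 3
M (P2): min(14, 3) = 3
I (P1): max(11, 3, 3) = 11
Root (P2): min(7, 11, 15) = 7

7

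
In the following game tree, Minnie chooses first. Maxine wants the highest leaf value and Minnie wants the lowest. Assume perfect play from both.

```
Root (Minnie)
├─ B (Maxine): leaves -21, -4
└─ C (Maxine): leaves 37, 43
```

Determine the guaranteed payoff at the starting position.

B (Maxine): max(-21, -4) = -4
C (Maxine): max(37, 43) = 43
Root (Minnie): min(-4, 43) = -4

-4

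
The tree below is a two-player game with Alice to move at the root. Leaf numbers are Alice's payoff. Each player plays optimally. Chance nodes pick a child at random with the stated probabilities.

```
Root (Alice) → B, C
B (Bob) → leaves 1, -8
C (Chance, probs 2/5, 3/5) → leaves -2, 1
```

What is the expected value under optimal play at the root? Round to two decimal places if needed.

-0.2

B (Bob): min(1, -8) = -8
C (Chance): 2/5·-2 + 3/5·1 = -0.2
Root (Alice): max(-8, -0.2) = -0.2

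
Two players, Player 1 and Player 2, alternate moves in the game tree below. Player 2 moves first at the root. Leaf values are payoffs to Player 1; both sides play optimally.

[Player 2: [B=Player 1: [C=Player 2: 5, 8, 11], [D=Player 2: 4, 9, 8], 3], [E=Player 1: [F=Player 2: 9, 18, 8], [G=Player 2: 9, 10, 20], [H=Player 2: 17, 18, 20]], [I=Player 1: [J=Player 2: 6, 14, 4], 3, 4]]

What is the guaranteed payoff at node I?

4

J: min(6, 14, 4) = 4
I: max(4, 3, 4) = 4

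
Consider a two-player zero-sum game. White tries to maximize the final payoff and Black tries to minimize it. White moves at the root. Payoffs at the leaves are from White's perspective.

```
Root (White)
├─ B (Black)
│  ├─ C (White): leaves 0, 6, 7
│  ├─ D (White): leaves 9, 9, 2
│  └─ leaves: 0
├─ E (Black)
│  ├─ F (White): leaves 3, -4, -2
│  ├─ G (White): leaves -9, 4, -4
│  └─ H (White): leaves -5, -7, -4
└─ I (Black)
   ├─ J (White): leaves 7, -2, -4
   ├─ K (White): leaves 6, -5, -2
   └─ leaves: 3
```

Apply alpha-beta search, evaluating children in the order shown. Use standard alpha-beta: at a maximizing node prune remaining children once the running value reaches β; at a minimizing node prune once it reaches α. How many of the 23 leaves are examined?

20

C [α=-∞,β=+∞]: v=7
D [α=-∞,β=7]: v=9 after child 1 ≥ β → β-cutoff, skip 2
B [α=-∞,β=+∞]: v=0
F [α=0,β=+∞]: v=3
G [α=0,β=3]: v=4 after child 2 ≥ β → β-cutoff, skip 1
H [α=0,β=3]: v=-4
E [α=0,β=+∞]: v=-4
J [α=0,β=+∞]: v=7
K [α=0,β=7]: v=6
I [α=0,β=+∞]: v=3
Root [α=-∞,β=+∞]: v=3
Leaves evaluated: 20 of 23.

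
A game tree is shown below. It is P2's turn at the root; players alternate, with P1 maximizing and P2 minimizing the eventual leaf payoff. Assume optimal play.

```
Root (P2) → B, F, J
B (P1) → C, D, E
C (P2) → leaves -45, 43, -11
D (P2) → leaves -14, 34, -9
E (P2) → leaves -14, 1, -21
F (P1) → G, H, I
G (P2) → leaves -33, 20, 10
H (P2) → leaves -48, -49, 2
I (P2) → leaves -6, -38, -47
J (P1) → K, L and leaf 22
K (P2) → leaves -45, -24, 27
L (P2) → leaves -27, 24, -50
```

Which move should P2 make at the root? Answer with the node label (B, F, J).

C (P2): min(-45, 43, -11) = -45
D (P2): min(-14, 34, -9) = -14
E (P2): min(-14, 1, -21) = -21
B (P1): max(-45, -14, -21) = -14
G (P2): min(-33, 20, 10) = -33
H (P2): min(-48, -49, 2) = -49
I (P2): min(-6, -38, -47) = -47
F (P1): max(-33, -49, -47) = -33
K (P2): min(-45, -24, 27) = -45
L (P2): min(-27, 24, -50) = -50
J (P1): max(-45, -50, 22) = 22
Root (P2): min(-14, -33, 22) = -33
P2 picks the child with the lowest value: F (value -33).

F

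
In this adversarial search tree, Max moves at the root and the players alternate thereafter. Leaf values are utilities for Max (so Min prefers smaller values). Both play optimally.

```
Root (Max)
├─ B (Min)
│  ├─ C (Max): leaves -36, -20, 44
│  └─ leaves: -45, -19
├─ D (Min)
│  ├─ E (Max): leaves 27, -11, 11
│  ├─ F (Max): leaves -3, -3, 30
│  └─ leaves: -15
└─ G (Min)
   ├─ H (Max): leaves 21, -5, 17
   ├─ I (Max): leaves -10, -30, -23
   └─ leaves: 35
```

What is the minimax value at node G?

H: max(21, -5, 17) = 21
I: max(-10, -30, -23) = -10
G: min(21, -10, 35) = -10

-10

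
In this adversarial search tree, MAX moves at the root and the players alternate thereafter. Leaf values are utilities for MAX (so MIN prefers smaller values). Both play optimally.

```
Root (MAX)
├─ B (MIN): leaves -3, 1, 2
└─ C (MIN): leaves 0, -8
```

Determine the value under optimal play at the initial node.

B (MIN): min(-3, 1, 2) = -3
C (MIN): min(0, -8) = -8
Root (MAX): max(-3, -8) = -3

-3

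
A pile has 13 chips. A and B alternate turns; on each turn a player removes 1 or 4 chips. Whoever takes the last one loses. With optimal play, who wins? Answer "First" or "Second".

i:   0  1  2  3  4  5  6  7  8  9 10 11 12 13
     W  L  W  L  W  W  L  W  L  W  W  L  W  L
Position 13 is L, so the second player wins.

Second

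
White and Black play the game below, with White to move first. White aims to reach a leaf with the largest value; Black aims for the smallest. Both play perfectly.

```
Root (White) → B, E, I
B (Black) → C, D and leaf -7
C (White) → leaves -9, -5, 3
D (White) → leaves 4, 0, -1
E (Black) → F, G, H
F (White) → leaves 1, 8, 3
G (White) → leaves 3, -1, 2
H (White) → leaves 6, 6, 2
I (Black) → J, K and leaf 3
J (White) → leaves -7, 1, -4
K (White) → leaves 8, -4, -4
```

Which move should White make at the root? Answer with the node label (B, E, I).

E

C (White): max(-9, -5, 3) = 3
D (White): max(4, 0, -1) = 4
B (Black): min(3, 4, -7) = -7
F (White): max(1, 8, 3) = 8
G (White): max(3, -1, 2) = 3
H (White): max(6, 6, 2) = 6
E (Black): min(8, 3, 6) = 3
J (White): max(-7, 1, -4) = 1
K (White): max(8, -4, -4) = 8
I (Black): min(1, 8, 3) = 1
Root (White): max(-7, 3, 1) = 3
White picks the child with the highest value: E (value 3).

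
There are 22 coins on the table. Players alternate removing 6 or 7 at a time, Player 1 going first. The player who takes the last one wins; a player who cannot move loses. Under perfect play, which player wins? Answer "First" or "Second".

i:   0  1  2  3  4  5  6  7  8  9 10 11 12 13 14 15 16 17 18 19 20 21 22
     L  L  L  L  L  L  W  W  W  W  W  W  W  L  L  L  L  L  L  W  W  W  W
Position 22 is W, so the first player wins.

First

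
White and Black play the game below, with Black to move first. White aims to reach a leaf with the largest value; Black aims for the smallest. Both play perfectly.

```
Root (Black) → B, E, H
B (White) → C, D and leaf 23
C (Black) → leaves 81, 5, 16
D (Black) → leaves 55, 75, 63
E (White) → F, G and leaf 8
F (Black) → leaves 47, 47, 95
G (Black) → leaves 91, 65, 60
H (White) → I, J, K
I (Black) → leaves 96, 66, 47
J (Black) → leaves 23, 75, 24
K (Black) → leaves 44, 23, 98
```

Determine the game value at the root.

47

C (Black): min(81, 5, 16) = 5
D (Black): min(55, 75, 63) = 55
B (White): max(5, 55, 23) = 55
F (Black): min(47, 47, 95) = 47
G (Black): min(91, 65, 60) = 60
E (White): max(47, 60, 8) = 60
I (Black): min(96, 66, 47) = 47
J (Black): min(23, 75, 24) = 23
K (Black): min(44, 23, 98) = 23
H (White): max(47, 23, 23) = 47
Root (Black): min(55, 60, 47) = 47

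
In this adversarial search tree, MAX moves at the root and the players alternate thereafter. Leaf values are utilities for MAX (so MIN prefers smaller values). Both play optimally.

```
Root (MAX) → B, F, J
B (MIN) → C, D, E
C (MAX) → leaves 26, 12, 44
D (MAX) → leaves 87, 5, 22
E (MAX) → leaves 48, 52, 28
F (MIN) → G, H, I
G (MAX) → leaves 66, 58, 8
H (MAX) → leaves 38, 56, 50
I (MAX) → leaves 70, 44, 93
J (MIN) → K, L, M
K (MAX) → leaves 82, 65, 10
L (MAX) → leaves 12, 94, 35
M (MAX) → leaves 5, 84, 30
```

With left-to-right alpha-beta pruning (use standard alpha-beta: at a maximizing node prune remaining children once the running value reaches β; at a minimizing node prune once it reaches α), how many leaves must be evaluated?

19

C [α=-∞,β=+∞]: v=44
D [α=-∞,β=44]: v=87 after child 1 ≥ β → β-cutoff, skip 2
E [α=-∞,β=44]: v=48 after child 1 ≥ β → β-cutoff, skip 2
B [α=-∞,β=+∞]: v=44
G [α=44,β=+∞]: v=66
H [α=44,β=66]: v=56
I [α=44,β=56]: v=70 after child 1 ≥ β → β-cutoff, skip 2
F [α=44,β=+∞]: v=56
K [α=56,β=+∞]: v=82
L [α=56,β=82]: v=94 after child 2 ≥ β → β-cutoff, skip 1
M [α=56,β=82]: v=84 after child 2 ≥ β → β-cutoff, skip 1
J [α=56,β=+∞]: v=82
Root [α=-∞,β=+∞]: v=82
Leaves evaluated: 19 of 27.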